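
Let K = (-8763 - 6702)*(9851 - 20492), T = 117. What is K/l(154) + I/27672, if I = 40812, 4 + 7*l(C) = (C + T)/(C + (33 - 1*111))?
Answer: -67294883841749/25366 ≈ -2.6530e+9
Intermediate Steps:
l(C) = -4/7 + (117 + C)/(7*(-78 + C)) (l(C) = -4/7 + ((C + 117)/(C + (33 - 1*111)))/7 = -4/7 + ((117 + C)/(C + (33 - 111)))/7 = -4/7 + ((117 + C)/(C - 78))/7 = -4/7 + ((117 + C)/(-78 + C))/7 = -4/7 + (117 + C)/(7*(-78 + C)))
K = 164563065 (K = -15465*(-10641) = 164563065)
K/l(154) + I/27672 = 164563065/((3*(143 - 1*154)/(7*(-78 + 154)))) + 40812/27672 = 164563065/(((3/7)*(143 - 154)/76)) + 40812*(1/27672) = 164563065/(((3/7)*(1/76)*(-11))) + 3401/2306 = 164563065/(-33/532) + 3401/2306 = 164563065*(-532/33) + 3401/2306 = -29182516860/11 + 3401/2306 = -67294883841749/25366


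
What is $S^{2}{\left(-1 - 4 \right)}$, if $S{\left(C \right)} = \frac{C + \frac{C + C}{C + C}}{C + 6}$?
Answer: $16$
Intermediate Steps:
$S{\left(C \right)} = \frac{1 + C}{6 + C}$ ($S{\left(C \right)} = \frac{C + \frac{2 C}{2 C}}{6 + C} = \frac{C + 2 C \frac{1}{2 C}}{6 + C} = \frac{C + 1}{6 + C} = \frac{1 + C}{6 + C}$)
$S^{2}{\left(-1 - 4 \right)} = \left(\frac{1 - 5}{6 - 5}\right)^{2} = \left(1^{-1} \left(-4\right)\right)^{2} = \left(1 \left(-4\right)\right)^{2} = \left(-4\right)^{2} = 16$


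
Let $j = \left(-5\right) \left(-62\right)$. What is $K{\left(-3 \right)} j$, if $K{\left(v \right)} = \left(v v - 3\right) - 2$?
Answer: $1240$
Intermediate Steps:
$j = 310$
$K{\left(v \right)} = -5 + v^{2}$ ($K{\left(v \right)} = \left(v^{2} - 3\right) - 2 = \left(-3 + v^{2}\right) - 2 = -5 + v^{2}$)
$K{\left(-3 \right)} j = \left(-5 + \left(-3\right)^{2}\right) 310 = \left(-5 + 9\right) 310 = 4 \cdot 310 = 1240$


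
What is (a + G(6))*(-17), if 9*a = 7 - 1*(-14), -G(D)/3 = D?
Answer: 799/3 ≈ 266.33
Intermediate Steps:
G(D) = -3*D
a = 7/3 (a = (7 - 1*(-14))/9 = (7 + 14)/9 = (⅑)*21 = 7/3 ≈ 2.3333)
(a + G(6))*(-17) = (7/3 - 3*6)*(-17) = (7/3 - 18)*(-17) = -47/3*(-17) = 799/3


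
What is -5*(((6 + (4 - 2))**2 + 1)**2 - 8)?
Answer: -21085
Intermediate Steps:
-5*(((6 + (4 - 2))**2 + 1)**2 - 8) = -5*(((6 + 2)**2 + 1)**2 - 8) = -5*((8**2 + 1)**2 - 8) = -5*((64 + 1)**2 - 8) = -5*(65**2 - 8) = -5*(4225 - 8) = -5*4217 = -21085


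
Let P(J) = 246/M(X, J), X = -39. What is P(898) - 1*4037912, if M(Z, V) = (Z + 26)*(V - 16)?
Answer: -7716449873/1911 ≈ -4.0379e+6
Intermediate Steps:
M(Z, V) = (-16 + V)*(26 + Z) (M(Z, V) = (26 + Z)*(-16 + V) = (-16 + V)*(26 + Z))
P(J) = 246/(208 - 13*J) (P(J) = 246/(-416 - 16*(-39) + 26*J + J*(-39)) = 246/(-416 + 624 + 26*J - 39*J) = 246/(208 - 13*J))
P(898) - 1*4037912 = 246/(13*(16 - 1*898)) - 1*4037912 = 246/(13*(16 - 898)) - 4037912 = (246/13)/(-882) - 4037912 = (246/13)*(-1/882) - 4037912 = -41/1911 - 4037912 = -7716449873/1911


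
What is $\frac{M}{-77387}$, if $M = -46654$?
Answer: $\frac{46654}{77387} \approx 0.60287$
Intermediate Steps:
$\frac{M}{-77387} = - \frac{46654}{-77387} = \left(-46654\right) \left(- \frac{1}{77387}\right) = \frac{46654}{77387}$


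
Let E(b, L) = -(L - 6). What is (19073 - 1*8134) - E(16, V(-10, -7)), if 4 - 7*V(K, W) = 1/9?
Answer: 98402/9 ≈ 10934.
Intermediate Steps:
V(K, W) = 5/9 (V(K, W) = 4/7 - 1/7/9 = 4/7 - 1/7*1/9 = 4/7 - 1/63 = 5/9)
E(b, L) = 6 - L (E(b, L) = -(-6 + L) = 6 - L)
(19073 - 1*8134) - E(16, V(-10, -7)) = (19073 - 1*8134) - (6 - 1*5/9) = (19073 - 8134) - (6 - 5/9) = 10939 - 1*49/9 = 10939 - 49/9 = 98402/9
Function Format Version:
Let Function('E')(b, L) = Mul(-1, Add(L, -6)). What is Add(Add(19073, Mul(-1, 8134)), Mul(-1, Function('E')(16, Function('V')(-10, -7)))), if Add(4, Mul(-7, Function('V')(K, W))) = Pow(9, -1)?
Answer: Rational(98402, 9) ≈ 10934.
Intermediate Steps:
Function('V')(K, W) = Rational(5, 9) (Function('V')(K, W) = Add(Rational(4, 7), Mul(Rational(-1, 7), Pow(9, -1))) = Add(Rational(4, 7), Mul(Rational(-1, 7), Rational(1, 9))) = Add(Rational(4, 7), Rational(-1, 63)) = Rational(5, 9))
Function('E')(b, L) = Add(6, Mul(-1, L)) (Function('E')(b, L) = Mul(-1, Add(-6, L)) = Add(6, Mul(-1, L)))
Add(Add(19073, Mul(-1, 8134)), Mul(-1, Function('E')(16, Function('V')(-10, -7)))) = Add(Add(19073, Mul(-1, 8134)), Mul(-1, Add(6, Mul(-1, Rational(5, 9))))) = Add(Add(19073, -8134), Mul(-1, Add(6, Rational(-5, 9)))) = Add(10939, Mul(-1, Rational(49, 9))) = Add(10939, Rational(-49, 9)) = Rational(98402, 9)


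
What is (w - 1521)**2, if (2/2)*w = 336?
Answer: 1404225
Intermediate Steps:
w = 336
(w - 1521)**2 = (336 - 1521)**2 = (-1185)**2 = 1404225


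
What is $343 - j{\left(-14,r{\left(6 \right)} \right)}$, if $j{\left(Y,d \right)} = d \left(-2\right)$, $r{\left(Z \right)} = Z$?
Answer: $355$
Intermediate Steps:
$j{\left(Y,d \right)} = - 2 d$
$343 - j{\left(-14,r{\left(6 \right)} \right)} = 343 - \left(-2\right) 6 = 343 - -12 = 343 + 12 = 355$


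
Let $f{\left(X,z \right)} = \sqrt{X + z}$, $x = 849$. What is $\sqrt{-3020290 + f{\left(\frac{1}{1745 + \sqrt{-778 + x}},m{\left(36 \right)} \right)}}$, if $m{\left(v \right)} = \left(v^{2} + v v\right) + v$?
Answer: $i \sqrt{3020290 - \sqrt{2628 + \frac{1}{1745 + \sqrt{71}}}} \approx 1737.9 i$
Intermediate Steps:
$m{\left(v \right)} = v + 2 v^{2}$ ($m{\left(v \right)} = \left(v^{2} + v^{2}\right) + v = 2 v^{2} + v = v + 2 v^{2}$)
$\sqrt{-3020290 + f{\left(\frac{1}{1745 + \sqrt{-778 + x}},m{\left(36 \right)} \right)}} = \sqrt{-3020290 + \sqrt{\frac{1}{1745 + \sqrt{-778 + 849}} + 36 \left(1 + 2 \cdot 36\right)}} = \sqrt{-3020290 + \sqrt{\frac{1}{1745 + \sqrt{71}} + 36 \left(1 + 72\right)}} = \sqrt{-3020290 + \sqrt{\frac{1}{1745 + \sqrt{71}} + 36 \cdot 73}} = \sqrt{-3020290 + \sqrt{\frac{1}{1745 + \sqrt{71}} + 2628}} = \sqrt{-3020290 + \sqrt{2628 + \frac{1}{1745 + \sqrt{71}}}}$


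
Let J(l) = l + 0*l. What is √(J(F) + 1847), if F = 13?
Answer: 2*√465 ≈ 43.128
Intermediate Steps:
J(l) = l (J(l) = l + 0 = l)
√(J(F) + 1847) = √(13 + 1847) = √1860 = 2*√465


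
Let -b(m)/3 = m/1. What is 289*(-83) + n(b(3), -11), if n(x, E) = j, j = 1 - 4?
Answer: -23990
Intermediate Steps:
b(m) = -3*m (b(m) = -3*m/1 = -3*m)
j = -3
n(x, E) = -3
289*(-83) + n(b(3), -11) = 289*(-83) - 3 = -23987 - 3 = -23990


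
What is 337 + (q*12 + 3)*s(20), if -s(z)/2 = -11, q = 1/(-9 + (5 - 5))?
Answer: 1121/3 ≈ 373.67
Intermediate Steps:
q = -⅑ (q = 1/(-9 + 0) = 1/(-9) = -⅑ ≈ -0.11111)
s(z) = 22 (s(z) = -2*(-11) = 22)
337 + (q*12 + 3)*s(20) = 337 + (-⅑*12 + 3)*22 = 337 + (-4/3 + 3)*22 = 337 + (5/3)*22 = 337 + 110/3 = 1121/3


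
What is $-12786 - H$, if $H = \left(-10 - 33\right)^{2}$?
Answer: $-14635$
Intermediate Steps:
$H = 1849$ ($H = \left(-43\right)^{2} = 1849$)
$-12786 - H = -12786 - 1849 = -14635$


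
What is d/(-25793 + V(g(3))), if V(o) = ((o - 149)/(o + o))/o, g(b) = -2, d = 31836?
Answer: -254688/206495 ≈ -1.2334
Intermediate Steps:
V(o) = (-149 + o)/(2*o**2) (V(o) = ((-149 + o)/((2*o)))/o = ((-149 + o)*(1/(2*o)))/o = ((-149 + o)/(2*o))/o = (-149 + o)/(2*o**2))
d/(-25793 + V(g(3))) = 31836/(-25793 + (1/2)*(-149 - 2)/(-2)**2) = 31836/(-25793 + (1/2)*(1/4)*(-151)) = 31836/(-25793 - 151/8) = 31836/(-206495/8) = 31836*(-8/206495) = -254688/206495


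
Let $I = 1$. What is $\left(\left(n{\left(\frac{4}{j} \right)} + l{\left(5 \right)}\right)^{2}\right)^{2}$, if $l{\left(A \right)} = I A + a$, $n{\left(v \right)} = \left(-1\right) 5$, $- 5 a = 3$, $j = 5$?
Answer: $\frac{81}{625} \approx 0.1296$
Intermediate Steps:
$a = - \frac{3}{5}$ ($a = \left(- \frac{1}{5}\right) 3 = - \frac{3}{5} \approx -0.6$)
$n{\left(v \right)} = -5$
$l{\left(A \right)} = - \frac{3}{5} + A$ ($l{\left(A \right)} = 1 A - \frac{3}{5} = A - \frac{3}{5} = - \frac{3}{5} + A$)
$\left(\left(n{\left(\frac{4}{j} \right)} + l{\left(5 \right)}\right)^{2}\right)^{2} = \left(\left(-5 + \left(- \frac{3}{5} + 5\right)\right)^{2}\right)^{2} = \left(\left(-5 + \frac{22}{5}\right)^{2}\right)^{2} = \left(\left(- \frac{3}{5}\right)^{2}\right)^{2} = \left(\frac{9}{25}\right)^{2} = \frac{81}{625}$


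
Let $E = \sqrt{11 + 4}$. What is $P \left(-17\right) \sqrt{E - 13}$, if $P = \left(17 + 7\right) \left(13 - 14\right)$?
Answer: $408 \sqrt{-13 + \sqrt{15}} \approx 1232.6 i$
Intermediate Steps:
$E = \sqrt{15} \approx 3.873$
$P = -24$ ($P = 24 \left(-1\right) = -24$)
$P \left(-17\right) \sqrt{E - 13} = \left(-24\right) \left(-17\right) \sqrt{\sqrt{15} - 13} = 408 \sqrt{-13 + \sqrt{15}}$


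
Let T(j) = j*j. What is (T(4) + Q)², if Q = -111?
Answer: 9025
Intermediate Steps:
T(j) = j²
(T(4) + Q)² = (4² - 111)² = (16 - 111)² = (-95)² = 9025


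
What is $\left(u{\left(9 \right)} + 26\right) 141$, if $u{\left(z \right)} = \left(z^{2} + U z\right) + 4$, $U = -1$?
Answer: $14382$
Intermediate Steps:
$u{\left(z \right)} = 4 + z^{2} - z$ ($u{\left(z \right)} = \left(z^{2} - z\right) + 4 = 4 + z^{2} - z$)
$\left(u{\left(9 \right)} + 26\right) 141 = \left(\left(4 + 9^{2} - 9\right) + 26\right) 141 = \left(\left(4 + 81 - 9\right) + 26\right) 141 = \left(76 + 26\right) 141 = 102 \cdot 141 = 14382$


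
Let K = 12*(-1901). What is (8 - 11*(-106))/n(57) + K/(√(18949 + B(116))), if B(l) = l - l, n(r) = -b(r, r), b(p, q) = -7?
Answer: 1174/7 - 22812*√18949/18949 ≈ 1.9961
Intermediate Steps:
n(r) = 7 (n(r) = -1*(-7) = 7)
B(l) = 0
K = -22812
(8 - 11*(-106))/n(57) + K/(√(18949 + B(116))) = (8 - 11*(-106))/7 - 22812/√(18949 + 0) = (8 + 1166)*(⅐) - 22812*√18949/18949 = 1174*(⅐) - 22812*√18949/18949 = 1174/7 - 22812*√18949/18949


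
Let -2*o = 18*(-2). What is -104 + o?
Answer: -86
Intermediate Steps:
o = 18 (o = -9*(-2) = -1/2*(-36) = 18)
-104 + o = -104 + 18 = -86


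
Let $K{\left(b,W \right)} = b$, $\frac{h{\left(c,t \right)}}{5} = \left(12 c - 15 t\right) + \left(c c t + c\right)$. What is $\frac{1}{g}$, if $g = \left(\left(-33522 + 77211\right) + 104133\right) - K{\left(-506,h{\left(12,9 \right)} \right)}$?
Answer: $\frac{1}{148328} \approx 6.7418 \cdot 10^{-6}$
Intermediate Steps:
$h{\left(c,t \right)} = - 75 t + 65 c + 5 t c^{2}$ ($h{\left(c,t \right)} = 5 \left(\left(12 c - 15 t\right) + \left(c c t + c\right)\right) = 5 \left(\left(- 15 t + 12 c\right) + \left(c^{2} t + c\right)\right) = 5 \left(\left(- 15 t + 12 c\right) + \left(t c^{2} + c\right)\right) = 5 \left(\left(- 15 t + 12 c\right) + \left(c + t c^{2}\right)\right) = 5 \left(- 15 t + 13 c + t c^{2}\right) = - 75 t + 65 c + 5 t c^{2}$)
$g = 148328$ ($g = \left(\left(-33522 + 77211\right) + 104133\right) - -506 = \left(43689 + 104133\right) + 506 = 147822 + 506 = 148328$)
$\frac{1}{g} = \frac{1}{148328}$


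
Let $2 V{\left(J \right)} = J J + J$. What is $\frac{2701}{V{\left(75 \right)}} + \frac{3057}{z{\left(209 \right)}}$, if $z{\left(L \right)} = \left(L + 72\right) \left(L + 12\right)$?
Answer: $\frac{176447251}{176987850} \approx 0.99695$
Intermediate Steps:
$V{\left(J \right)} = \frac{J}{2} + \frac{J^{2}}{2}$ ($V{\left(J \right)} = \frac{J J + J}{2} = \frac{J^{2} + J}{2} = \frac{J + J^{2}}{2} = \frac{J}{2} + \frac{J^{2}}{2}$)
$z{\left(L \right)} = \left(12 + L\right) \left(72 + L\right)$ ($z{\left(L \right)} = \left(72 + L\right) \left(12 + L\right) = \left(12 + L\right) \left(72 + L\right)$)
$\frac{2701}{V{\left(75 \right)}} + \frac{3057}{z{\left(209 \right)}} = \frac{2701}{\frac{1}{2} \cdot 75 \left(1 + 75\right)} + \frac{3057}{864 + 209^{2} + 84 \cdot 209} = \frac{2701}{\frac{1}{2} \cdot 75 \cdot 76} + \frac{3057}{864 + 43681 + 17556} = \frac{2701}{2850} + \frac{3057}{62101} = \frac{176447251}{176987850}$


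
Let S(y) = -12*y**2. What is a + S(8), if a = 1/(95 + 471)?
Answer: -434687/566 ≈ -768.00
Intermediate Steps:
a = 1/566 ≈ 0.0017668
a + S(8) = 1/566 - 12*8**2 = 1/566 - 12*64 = 1/566 - 768 = -434687/566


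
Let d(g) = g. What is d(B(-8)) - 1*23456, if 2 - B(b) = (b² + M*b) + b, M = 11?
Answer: -23422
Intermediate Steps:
B(b) = 2 - b² - 12*b (B(b) = 2 - ((b² + 11*b) + b) = 2 - (b² + 12*b) = 2 + (-b² - 12*b) = 2 - b² - 12*b)
d(B(-8)) - 1*23456 = (2 - 1*(-8)² - 12*(-8)) - 1*23456 = (2 - 1*64 + 96) - 23456 = (2 - 64 + 96) - 23456 = 34 - 23456 = -23422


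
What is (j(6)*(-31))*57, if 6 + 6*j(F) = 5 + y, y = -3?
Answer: 1178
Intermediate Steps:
j(F) = -⅔ (j(F) = -1 + (5 - 3)/6 = -1 + (⅙)*2 = -1 + ⅓ = -⅔)
(j(6)*(-31))*57 = -⅔*(-31)*57 = (62/3)*57 = 1178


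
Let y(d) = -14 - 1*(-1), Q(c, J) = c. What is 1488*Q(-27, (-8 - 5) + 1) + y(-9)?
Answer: -40189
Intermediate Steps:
y(d) = -13 (y(d) = -14 + 1 = -13)
1488*Q(-27, (-8 - 5) + 1) + y(-9) = 1488*(-27) - 13 = -40176 - 13 = -40189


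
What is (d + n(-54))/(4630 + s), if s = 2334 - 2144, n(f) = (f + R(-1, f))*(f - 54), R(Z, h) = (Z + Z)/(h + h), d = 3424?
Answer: 4627/2410 ≈ 1.9199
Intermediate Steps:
R(Z, h) = Z/h (R(Z, h) = (2*Z)/((2*h)) = (2*Z)*(1/(2*h)) = Z/h)
n(f) = (-54 + f)*(f - 1/f) (n(f) = (f - 1/f)*(f - 54) = (f - 1/f)*(-54 + f) = (-54 + f)*(f - 1/f))
s = 190
(d + n(-54))/(4630 + s) = (3424 + (-1 + (-54)² - 54*(-54) + 54/(-54)))/(4630 + 190) = (3424 + (-1 + 2916 + 2916 + 54*(-1/54)))/4820 = (3424 + (-1 + 2916 + 2916 - 1))*(1/4820) = (3424 + 5830)*(1/4820) = 9254*(1/4820) = 4627/2410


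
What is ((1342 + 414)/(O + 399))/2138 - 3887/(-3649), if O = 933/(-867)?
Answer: 239387124779/224294907500 ≈ 1.0673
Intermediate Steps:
O = -311/289 (O = 933*(-1/867) = -311/289 ≈ -1.0761)
((1342 + 414)/(O + 399))/2138 - 3887/(-3649) = ((1342 + 414)/(-311/289 + 399))/2138 - 3887/(-3649) = (1756/(115000/289))*(1/2138) - 3887*(-1/3649) = (1756*(289/115000))*(1/2138) + 3887/3649 = (126871/28750)*(1/2138) + 3887/3649 = 126871/61467500 + 3887/3649 = 239387124779/224294907500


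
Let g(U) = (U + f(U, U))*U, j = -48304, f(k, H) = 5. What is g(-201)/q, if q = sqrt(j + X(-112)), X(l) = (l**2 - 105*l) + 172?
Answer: -2814*I*sqrt(5957)/851 ≈ -255.22*I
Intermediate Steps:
X(l) = 172 + l**2 - 105*l
q = 2*I*sqrt(5957) (q = sqrt(-48304 + (172 + (-112)**2 - 105*(-112))) = sqrt(-48304 + (172 + 12544 + 11760)) = sqrt(-48304 + 24476) = sqrt(-23828) = 2*I*sqrt(5957) ≈ 154.36*I)
g(U) = U*(5 + U) (g(U) = (U + 5)*U = (5 + U)*U = U*(5 + U))
g(-201)/q = (-201*(5 - 201))/((2*I*sqrt(5957))) = (-201*(-196))*(-I*sqrt(5957)/11914) = 39396*(-I*sqrt(5957)/11914) = -2814*I*sqrt(5957)/851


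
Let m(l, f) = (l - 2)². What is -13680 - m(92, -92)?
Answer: -21780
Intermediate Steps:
m(l, f) = (-2 + l)²
-13680 - m(92, -92) = -13680 - (-2 + 92)² = -13680 - 1*90² = -13680 - 1*8100 = -13680 - 8100 = -21780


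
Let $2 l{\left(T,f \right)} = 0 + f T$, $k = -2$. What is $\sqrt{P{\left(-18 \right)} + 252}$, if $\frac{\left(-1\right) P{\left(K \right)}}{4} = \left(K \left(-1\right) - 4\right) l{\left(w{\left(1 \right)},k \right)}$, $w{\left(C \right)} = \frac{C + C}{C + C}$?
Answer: $2 \sqrt{77} \approx 17.55$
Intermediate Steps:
$w{\left(C \right)} = 1$ ($w{\left(C \right)} = \frac{2 C}{2 C} = 2 C \frac{1}{2 C} = 1$)
$l{\left(T,f \right)} = \frac{T f}{2}$ ($l{\left(T,f \right)} = \frac{0 + f T}{2} = \frac{0 + T f}{2} = \frac{T f}{2}$)
$P{\left(K \right)} = -16 - 4 K$ ($P{\left(K \right)} = - 4 \left(K \left(-1\right) - 4\right) \frac{1}{2} \cdot 1 \left(-2\right) = - 4 \left(- K - 4\right) \left(-1\right) = - 4 \left(-4 - K\right) \left(-1\right) = - 4 \left(4 + K\right) = -16 - 4 K$)
$\sqrt{P{\left(-18 \right)} + 252} = \sqrt{\left(-16 - -72\right) + 252} = \sqrt{\left(-16 + 72\right) + 252} = \sqrt{56 + 252} = \sqrt{308} = 2 \sqrt{77}$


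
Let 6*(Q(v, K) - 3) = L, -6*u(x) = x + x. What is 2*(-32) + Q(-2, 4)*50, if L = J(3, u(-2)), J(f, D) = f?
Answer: 111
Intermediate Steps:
u(x) = -x/3 (u(x) = -(x + x)/6 = -x/3)
L = 3
Q(v, K) = 7/2 (Q(v, K) = 3 + (⅙)*3 = 3 + ½ = 7/2)
2*(-32) + Q(-2, 4)*50 = 2*(-32) + (7/2)*50 = -64 + 175 = 111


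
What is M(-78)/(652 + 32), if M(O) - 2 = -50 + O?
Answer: -7/38 ≈ -0.18421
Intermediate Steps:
M(O) = -48 + O (M(O) = 2 + (-50 + O) = -48 + O)
M(-78)/(652 + 32) = (-48 - 78)/(652 + 32) = -126/684 = -126*1/684 = -7/38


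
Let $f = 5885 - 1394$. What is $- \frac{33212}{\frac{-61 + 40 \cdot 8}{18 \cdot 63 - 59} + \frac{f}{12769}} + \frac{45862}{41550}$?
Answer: $- \frac{2367733766058556}{42251135475} \approx -56040.0$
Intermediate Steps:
$f = 4491$ ($f = 5885 - 1394 = 4491$)
$- \frac{33212}{\frac{-61 + 40 \cdot 8}{18 \cdot 63 - 59} + \frac{f}{12769}} + \frac{45862}{41550} = - \frac{33212}{\frac{-61 + 40 \cdot 8}{18 \cdot 63 - 59} + \frac{4491}{12769}} + \frac{45862}{41550} = - \frac{33212}{\frac{-61 + 320}{1134 - 59} + 4491 \cdot \frac{1}{12769}} + 45862 \cdot \frac{1}{41550} = - \frac{33212}{\frac{259}{1075} + \frac{4491}{12769}} + \frac{22931}{20775} = - \frac{33212}{\frac{8134996}{13726675}} + \frac{22931}{20775} = \left(-33212\right) \frac{13726675}{8134996} + \frac{22931}{20775} = - \frac{113972582525}{2033749} + \frac{22931}{20775} = - \frac{2367733766058556}{42251135475}$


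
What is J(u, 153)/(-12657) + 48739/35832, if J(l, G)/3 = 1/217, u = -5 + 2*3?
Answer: 44621639665/32805020136 ≈ 1.3602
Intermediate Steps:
u = 1 (u = -5 + 6 = 1)
J(l, G) = 3/217
J(u, 153)/(-12657) + 48739/35832 = (3/217)/(-12657) + 48739/35832 = (3/217)*(-1/12657) + 48739*(1/35832) = -1/915523 + 48739/35832 = 44621639665/32805020136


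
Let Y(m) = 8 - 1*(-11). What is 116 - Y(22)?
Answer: 97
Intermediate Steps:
Y(m) = 19 (Y(m) = 8 + 11 = 19)
116 - Y(22) = 116 - 1*19 = 116 - 19 = 97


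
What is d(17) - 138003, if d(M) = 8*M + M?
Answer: -137850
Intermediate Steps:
d(M) = 9*M
d(17) - 138003 = 9*17 - 138003 = 153 - 138003 = -137850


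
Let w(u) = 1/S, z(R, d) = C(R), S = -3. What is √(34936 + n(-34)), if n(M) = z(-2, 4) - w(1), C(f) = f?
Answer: √314409/3 ≈ 186.91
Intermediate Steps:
z(R, d) = R
w(u) = -⅓ (w(u) = 1/(-3) = -⅓)
n(M) = -5/3 (n(M) = -2 - 1*(-⅓) = -2 + ⅓ = -5/3)
√(34936 + n(-34)) = √(34936 - 5/3) = √(104803/3) = √314409/3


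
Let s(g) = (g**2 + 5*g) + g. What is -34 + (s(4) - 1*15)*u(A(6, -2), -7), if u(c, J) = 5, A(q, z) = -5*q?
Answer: 91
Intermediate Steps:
s(g) = g**2 + 6*g
-34 + (s(4) - 1*15)*u(A(6, -2), -7) = -34 + (4*(6 + 4) - 1*15)*5 = -34 + (4*10 - 15)*5 = -34 + (40 - 15)*5 = -34 + 25*5 = -34 + 125 = 91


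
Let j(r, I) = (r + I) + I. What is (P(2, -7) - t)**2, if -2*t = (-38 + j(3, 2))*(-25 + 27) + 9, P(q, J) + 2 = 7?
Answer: 1849/4 ≈ 462.25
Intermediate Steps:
P(q, J) = 5 (P(q, J) = -2 + 7 = 5)
j(r, I) = r + 2*I (j(r, I) = (I + r) + I = r + 2*I)
t = 53/2 (t = -((-38 + (3 + 2*2))*(-25 + 27) + 9)/2 = -((-38 + (3 + 4))*2 + 9)/2 = -((-38 + 7)*2 + 9)/2 = -(-31*2 + 9)/2 = -(-62 + 9)/2 = -1/2*(-53) = 53/2 ≈ 26.500)
(P(2, -7) - t)**2 = (5 - 1*53/2)**2 = (5 - 53/2)**2 = (-43/2)**2 = 1849/4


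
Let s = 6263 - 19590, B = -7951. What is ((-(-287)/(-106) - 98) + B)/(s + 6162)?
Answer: 853481/759490 ≈ 1.1238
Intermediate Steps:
s = -13327
((-(-287)/(-106) - 98) + B)/(s + 6162) = ((-(-287)/(-106) - 98) - 7951)/(-13327 + 6162) = ((-(-287)*(-1)/106 - 98) - 7951)/(-7165) = ((-7*41/106 - 98) - 7951)*(-1/7165) = ((-287/106 - 98) - 7951)*(-1/7165) = (-10675/106 - 7951)*(-1/7165) = -853481/106*(-1/7165) = 853481/759490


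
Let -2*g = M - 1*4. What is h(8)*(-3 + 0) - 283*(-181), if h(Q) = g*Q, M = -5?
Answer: 51115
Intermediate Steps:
g = 9/2 (g = -(-5 - 1*4)/2 = -(-5 - 4)/2 = -½*(-9) = 9/2 ≈ 4.5000)
h(Q) = 9*Q/2
h(8)*(-3 + 0) - 283*(-181) = ((9/2)*8)*(-3 + 0) - 283*(-181) = 36*(-3) + 51223 = -108 + 51223 = 51115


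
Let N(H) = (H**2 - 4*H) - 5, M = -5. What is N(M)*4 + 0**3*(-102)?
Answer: 160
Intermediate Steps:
N(H) = -5 + H**2 - 4*H
N(M)*4 + 0**3*(-102) = (-5 + (-5)**2 - 4*(-5))*4 + 0**3*(-102) = (-5 + 25 + 20)*4 + 0*(-102) = 40*4 + 0 = 160 + 0 = 160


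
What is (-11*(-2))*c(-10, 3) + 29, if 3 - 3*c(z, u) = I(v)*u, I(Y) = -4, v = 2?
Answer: 139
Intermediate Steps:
c(z, u) = 1 + 4*u/3 (c(z, u) = 1 - (-4)*u/3 = 1 + 4*u/3)
(-11*(-2))*c(-10, 3) + 29 = (-11*(-2))*(1 + (4/3)*3) + 29 = 22*(1 + 4) + 29 = 22*5 + 29 = 110 + 29 = 139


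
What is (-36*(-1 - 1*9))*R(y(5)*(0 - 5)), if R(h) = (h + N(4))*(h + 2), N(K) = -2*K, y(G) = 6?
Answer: 383040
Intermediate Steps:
R(h) = (-8 + h)*(2 + h) (R(h) = (h - 2*4)*(h + 2) = (h - 8)*(2 + h) = (-8 + h)*(2 + h))
(-36*(-1 - 1*9))*R(y(5)*(0 - 5)) = (-36*(-1 - 1*9))*(-16 + (6*(0 - 5))² - 36*(0 - 5)) = (-36*(-1 - 9))*(-16 + (6*(-5))² - 36*(-5)) = (-36*(-10))*(-16 + (-30)² - 6*(-30)) = 360*(-16 + 900 + 180) = 360*1064 = 383040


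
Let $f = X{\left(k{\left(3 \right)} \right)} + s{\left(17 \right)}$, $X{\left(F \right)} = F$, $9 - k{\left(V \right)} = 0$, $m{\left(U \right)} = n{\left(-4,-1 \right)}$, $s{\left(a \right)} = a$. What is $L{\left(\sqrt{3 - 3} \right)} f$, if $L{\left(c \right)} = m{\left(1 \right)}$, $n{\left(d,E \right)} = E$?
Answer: $-26$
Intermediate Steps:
$m{\left(U \right)} = -1$
$k{\left(V \right)} = 9$ ($k{\left(V \right)} = 9 - 0 = 9 + 0 = 9$)
$L{\left(c \right)} = -1$
$f = 26$ ($f = 9 + 17 = 26$)
$L{\left(\sqrt{3 - 3} \right)} f = \left(-1\right) 26 = -26$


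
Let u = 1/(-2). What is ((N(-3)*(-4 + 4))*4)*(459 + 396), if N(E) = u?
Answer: 0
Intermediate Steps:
u = -½ ≈ -0.50000
N(E) = -½
((N(-3)*(-4 + 4))*4)*(459 + 396) = (-(-4 + 4)/2*4)*(459 + 396) = (-½*0*4)*855 = (0*4)*855 = 0*855 = 0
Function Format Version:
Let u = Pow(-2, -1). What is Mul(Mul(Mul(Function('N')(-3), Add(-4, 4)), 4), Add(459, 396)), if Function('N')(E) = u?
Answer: 0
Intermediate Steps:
u = Rational(-1, 2) ≈ -0.50000
Function('N')(E) = Rational(-1, 2)
Mul(Mul(Mul(Function('N')(-3), Add(-4, 4)), 4), Add(459, 396)) = Mul(Mul(Mul(Rational(-1, 2), Add(-4, 4)), 4), Add(459, 396)) = Mul(Mul(Mul(Rational(-1, 2), 0), 4), 855) = Mul(Mul(0, 4), 855) = Mul(0, 855) = 0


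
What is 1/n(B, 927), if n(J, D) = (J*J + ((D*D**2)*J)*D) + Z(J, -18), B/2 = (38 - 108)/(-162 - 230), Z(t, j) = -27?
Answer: 196/51691243111603 ≈ 3.7917e-12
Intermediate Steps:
B = 5/14 (B = 2*((38 - 108)/(-162 - 230)) = 2*(-70/(-392)) = 2*(-70*(-1/392)) = 2*(5/28) = 5/14 ≈ 0.35714)
n(J, D) = -27 + J**2 + J*D**4 (n(J, D) = (J*J + ((D*D**2)*J)*D) - 27 = (J**2 + (D**3*J)*D) - 27 = (J**2 + (J*D**3)*D) - 27 = (J**2 + J*D**4) - 27 = -27 + J**2 + J*D**4)
1/n(B, 927) = 1/(-27 + (5/14)**2 + (5/14)*927**4) = 1/(-27 + 25/196 + (5/14)*738446330241) = 1/(-27 + 25/196 + 3692231651205/14) = 1/(51691243111603/196) = 196/51691243111603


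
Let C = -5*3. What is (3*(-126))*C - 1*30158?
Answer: -24488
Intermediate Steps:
C = -15
(3*(-126))*C - 1*30158 = (3*(-126))*(-15) - 1*30158 = -378*(-15) - 30158 = 5670 - 30158 = -24488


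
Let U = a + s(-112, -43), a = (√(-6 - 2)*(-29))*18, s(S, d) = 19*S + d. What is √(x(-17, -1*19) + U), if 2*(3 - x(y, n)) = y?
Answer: √(-8638 - 4176*I*√2)/2 ≈ 15.107 - 48.864*I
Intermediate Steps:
x(y, n) = 3 - y/2
s(S, d) = d + 19*S
a = -1044*I*√2 (a = (√(-8)*(-29))*18 = ((2*I*√2)*(-29))*18 = -58*I*√2*18 = -1044*I*√2 ≈ -1476.4*I)
U = -2171 - 1044*I*√2 (U = -1044*I*√2 + (-43 + 19*(-112)) = -1044*I*√2 + (-43 - 2128) = -1044*I*√2 - 2171 = -2171 - 1044*I*√2 ≈ -2171.0 - 1476.4*I)
√(x(-17, -1*19) + U) = √((3 - ½*(-17)) + (-2171 - 1044*I*√2)) = √((3 + 17/2) + (-2171 - 1044*I*√2)) = √(23/2 + (-2171 - 1044*I*√2)) = √(-4319/2 - 1044*I*√2)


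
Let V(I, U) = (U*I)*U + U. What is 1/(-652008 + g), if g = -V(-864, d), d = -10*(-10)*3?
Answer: 1/77107692 ≈ 1.2969e-8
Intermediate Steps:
d = 300 (d = 100*3 = 300)
V(I, U) = U + I*U² (V(I, U) = (I*U)*U + U = I*U² + U = U + I*U²)
g = 77759700 (g = -300*(1 - 864*300) = -300*(1 - 259200) = -300*(-259199) = -1*(-77759700) = 77759700)
1/(-652008 + g) = 1/(-652008 + 77759700) = 1/77107692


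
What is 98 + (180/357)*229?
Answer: 25402/119 ≈ 213.46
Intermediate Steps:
98 + (180/357)*229 = 98 + (180*(1/357))*229 = 98 + (60/119)*229 = 98 + 13740/119 = 25402/119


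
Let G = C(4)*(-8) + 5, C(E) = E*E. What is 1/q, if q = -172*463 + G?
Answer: -1/79759 ≈ -1.2538e-5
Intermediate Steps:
C(E) = E²
G = -123 (G = 4²*(-8) + 5 = 16*(-8) + 5 = -128 + 5 = -123)
q = -79759 (q = -172*463 - 123 = -79636 - 123 = -79759)
1/q = 1/(-79759) = -1/79759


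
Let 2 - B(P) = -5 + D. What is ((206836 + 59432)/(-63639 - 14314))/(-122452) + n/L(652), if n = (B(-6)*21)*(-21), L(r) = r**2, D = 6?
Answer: -1024093560381/1014457638344656 ≈ -0.0010095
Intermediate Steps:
B(P) = 1 (B(P) = 2 - (-5 + 6) = 2 - 1*1 = 2 - 1 = 1)
n = -441 (n = (1*21)*(-21) = 21*(-21) = -441)
((206836 + 59432)/(-63639 - 14314))/(-122452) + n/L(652) = ((206836 + 59432)/(-63639 - 14314))/(-122452) - 441/(652**2) = (266268/(-77953))*(-1/122452) - 441/425104 = (266268*(-1/77953))*(-1/122452) - 441*1/425104 = -266268/77953*(-1/122452) - 441/425104 = 66567/2386375189 - 441/425104 = -1024093560381/1014457638344656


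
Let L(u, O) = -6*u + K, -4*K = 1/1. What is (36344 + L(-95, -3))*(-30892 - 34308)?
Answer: -2406776500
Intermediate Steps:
K = -¼ (K = -¼/1 = -¼*1 = -¼ ≈ -0.25000)
L(u, O) = -¼ - 6*u (L(u, O) = -6*u - ¼ = -¼ - 6*u)
(36344 + L(-95, -3))*(-30892 - 34308) = (36344 + (-¼ - 6*(-95)))*(-30892 - 34308) = (36344 + (-¼ + 570))*(-65200) = (36344 + 2279/4)*(-65200) = (147655/4)*(-65200) = -2406776500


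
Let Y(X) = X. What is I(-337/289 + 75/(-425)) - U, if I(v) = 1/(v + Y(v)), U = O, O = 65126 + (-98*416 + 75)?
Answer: -18960297/776 ≈ -24433.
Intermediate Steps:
O = 24433 (O = 65126 + (-40768 + 75) = 65126 - 40693 = 24433)
U = 24433
I(v) = 1/(2*v) (I(v) = 1/(v + v) = 1/(2*v))
I(-337/289 + 75/(-425)) - U = 1/(2*(-337/289 + 75/(-425))) - 1*24433 = 1/(2*(-337*1/289 + 75*(-1/425))) - 24433 = 1/(2*(-337/289 - 3/17)) - 24433 = 1/(2*(-388/289)) - 24433 = (½)*(-289/388) - 24433 = -289/776 - 24433 = -18960297/776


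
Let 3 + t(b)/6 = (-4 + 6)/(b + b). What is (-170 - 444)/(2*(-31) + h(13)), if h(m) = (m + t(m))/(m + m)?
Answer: 207532/21015 ≈ 9.8754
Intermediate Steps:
t(b) = -18 + 6/b (t(b) = -18 + 6*((-4 + 6)/(b + b)) = -18 + 6*(2/((2*b))) = -18 + 6*(2*(1/(2*b))) = -18 + 6/b)
h(m) = (-18 + m + 6/m)/(2*m) (h(m) = (m + (-18 + 6/m))/(m + m) = (-18 + m + 6/m)/((2*m)) = (-18 + m + 6/m)*(1/(2*m)) = (-18 + m + 6/m)/(2*m))
(-170 - 444)/(2*(-31) + h(13)) = (-170 - 444)/(2*(-31) + (½)*(6 + 13*(-18 + 13))/13²) = -614/(-62 + (½)*(1/169)*(6 + 13*(-5))) = -614/(-62 + (½)*(1/169)*(6 - 65)) = -614/(-62 + (½)*(1/169)*(-59)) = -614/(-62 - 59/338) = -614/(-21015/338) = -614*(-338/21015) = 207532/21015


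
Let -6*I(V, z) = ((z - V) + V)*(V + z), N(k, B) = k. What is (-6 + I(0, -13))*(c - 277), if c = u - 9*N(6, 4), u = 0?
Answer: 67855/6 ≈ 11309.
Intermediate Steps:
c = -54 (c = 0 - 9*6 = 0 - 54 = -54)
I(V, z) = -z*(V + z)/6 (I(V, z) = -((z - V) + V)*(V + z)/6 = -z*(V + z)/6)
(-6 + I(0, -13))*(c - 277) = (-6 - ⅙*(-13)*(0 - 13))*(-54 - 277) = (-6 - ⅙*(-13)*(-13))*(-331) = (-6 - 169/6)*(-331) = -205/6*(-331) = 67855/6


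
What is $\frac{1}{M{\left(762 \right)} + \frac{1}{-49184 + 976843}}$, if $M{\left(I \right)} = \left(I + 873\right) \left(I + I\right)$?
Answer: $\frac{927659}{2311485036661} \approx 4.0133 \cdot 10^{-7}$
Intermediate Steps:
$M{\left(I \right)} = 2 I \left(873 + I\right)$ ($M{\left(I \right)} = \left(873 + I\right) 2 I = 2 I \left(873 + I\right)$)
$\frac{1}{M{\left(762 \right)} + \frac{1}{-49184 + 976843}} = \frac{1}{2 \cdot 762 \left(873 + 762\right) + \frac{1}{-49184 + 976843}} = \frac{1}{2 \cdot 762 \cdot 1635 + \frac{1}{927659}} = \frac{1}{2491740 + \frac{1}{927659}} = \frac{1}{\frac{2311485036661}{927659}} = \frac{927659}{2311485036661}$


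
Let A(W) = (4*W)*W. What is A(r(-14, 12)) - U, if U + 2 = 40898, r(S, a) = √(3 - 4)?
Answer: -40900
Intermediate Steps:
r(S, a) = I (r(S, a) = √(-1) = I)
U = 40896 (U = -2 + 40898 = 40896)
A(W) = 4*W²
A(r(-14, 12)) - U = 4*I² - 1*40896 = 4*(-1) - 40896 = -4 - 40896 = -40900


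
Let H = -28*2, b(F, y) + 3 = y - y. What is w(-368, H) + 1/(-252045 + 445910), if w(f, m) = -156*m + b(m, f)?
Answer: 1693023046/193865 ≈ 8733.0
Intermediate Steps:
b(F, y) = -3 (b(F, y) = -3 + (y - y) = -3 + 0 = -3)
H = -56
w(f, m) = -3 - 156*m (w(f, m) = -156*m - 3 = -3 - 156*m)
w(-368, H) + 1/(-252045 + 445910) = (-3 - 156*(-56)) + 1/(-252045 + 445910) = (-3 + 8736) + 1/193865 = 8733 + 1/193865 = 1693023046/193865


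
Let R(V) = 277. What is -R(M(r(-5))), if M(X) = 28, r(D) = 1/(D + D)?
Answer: -277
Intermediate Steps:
r(D) = 1/(2*D)
-R(M(r(-5))) = -1*277 = -277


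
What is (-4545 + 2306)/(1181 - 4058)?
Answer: 2239/2877 ≈ 0.77824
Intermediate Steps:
(-4545 + 2306)/(1181 - 4058) = -2239/(-2877) = -2239*(-1/2877) = 2239/2877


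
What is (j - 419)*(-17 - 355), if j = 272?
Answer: 54684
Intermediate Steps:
(j - 419)*(-17 - 355) = (272 - 419)*(-17 - 355) = -147*(-372) = 54684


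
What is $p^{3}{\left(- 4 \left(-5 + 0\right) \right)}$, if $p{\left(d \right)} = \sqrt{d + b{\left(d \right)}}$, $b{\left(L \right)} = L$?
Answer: $80 \sqrt{10} \approx 252.98$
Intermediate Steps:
$p{\left(d \right)} = \sqrt{2} \sqrt{d}$ ($p{\left(d \right)} = \sqrt{d + d} = \sqrt{2 d} = \sqrt{2} \sqrt{d}$)
$p^{3}{\left(- 4 \left(-5 + 0\right) \right)} = \left(\sqrt{2} \sqrt{- 4 \left(-5 + 0\right)}\right)^{3} = \left(\sqrt{2} \sqrt{\left(-4\right) \left(-5\right)}\right)^{3} = \left(\sqrt{2} \sqrt{20}\right)^{3} = \left(\sqrt{2} \cdot 2 \sqrt{5}\right)^{3} = \left(2 \sqrt{10}\right)^{3} = 80 \sqrt{10}$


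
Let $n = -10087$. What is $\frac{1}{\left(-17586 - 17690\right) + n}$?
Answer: $- \frac{1}{45363} \approx -2.2044 \cdot 10^{-5}$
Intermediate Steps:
$\frac{1}{\left(-17586 - 17690\right) + n} = \frac{1}{\left(-17586 - 17690\right) - 10087} = \frac{1}{-35276 - 10087} = \frac{1}{-45363} = - \frac{1}{45363}$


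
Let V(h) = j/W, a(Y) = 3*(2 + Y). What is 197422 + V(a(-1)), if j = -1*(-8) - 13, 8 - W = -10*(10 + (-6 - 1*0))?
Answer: 9476251/48 ≈ 1.9742e+5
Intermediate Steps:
a(Y) = 6 + 3*Y
W = 48 (W = 8 - (-10)*(10 + (-6 - 1*0)) = 8 - (-10)*(10 + (-6 + 0)) = 8 - (-10)*(10 - 6) = 8 - (-10)*4 = 8 - 1*(-40) = 8 + 40 = 48)
j = -5 (j = 8 - 13 = -5)
V(h) = -5/48
197422 + V(a(-1)) = 197422 - 5/48 = 9476251/48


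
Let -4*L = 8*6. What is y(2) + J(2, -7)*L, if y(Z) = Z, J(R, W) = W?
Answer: 86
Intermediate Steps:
L = -12 (L = -2*6 = -1/4*48 = -12)
y(2) + J(2, -7)*L = 2 - 7*(-12) = 2 + 84 = 86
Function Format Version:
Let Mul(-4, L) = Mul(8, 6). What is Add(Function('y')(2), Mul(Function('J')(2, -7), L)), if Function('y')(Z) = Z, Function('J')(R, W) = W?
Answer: 86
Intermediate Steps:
L = -12 (L = Mul(Rational(-1, 4), Mul(8, 6)) = Mul(Rational(-1, 4), 48) = -12)
Add(Function('y')(2), Mul(Function('J')(2, -7), L)) = Add(2, Mul(-7, -12)) = Add(2, 84) = 86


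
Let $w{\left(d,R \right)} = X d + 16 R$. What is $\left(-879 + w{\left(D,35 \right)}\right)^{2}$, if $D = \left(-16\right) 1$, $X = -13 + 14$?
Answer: $112225$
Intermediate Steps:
$X = 1$
$D = -16$
$w{\left(d,R \right)} = d + 16 R$ ($w{\left(d,R \right)} = 1 d + 16 R = d + 16 R$)
$\left(-879 + w{\left(D,35 \right)}\right)^{2} = \left(-879 + \left(-16 + 16 \cdot 35\right)\right)^{2} = \left(-879 + \left(-16 + 560\right)\right)^{2} = \left(-879 + 544\right)^{2} = \left(-335\right)^{2} = 112225$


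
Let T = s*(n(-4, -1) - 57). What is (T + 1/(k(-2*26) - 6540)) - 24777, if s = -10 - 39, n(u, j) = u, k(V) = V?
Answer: -143626497/6592 ≈ -21788.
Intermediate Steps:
s = -49
T = 2989 (T = -49*(-4 - 57) = -49*(-61) = 2989)
(T + 1/(k(-2*26) - 6540)) - 24777 = (2989 + 1/(-2*26 - 6540)) - 24777 = (2989 + 1/(-52 - 6540)) - 24777 = (2989 + 1/(-6592)) - 24777 = (2989 - 1/6592) - 24777 = 19703487/6592 - 24777 = -143626497/6592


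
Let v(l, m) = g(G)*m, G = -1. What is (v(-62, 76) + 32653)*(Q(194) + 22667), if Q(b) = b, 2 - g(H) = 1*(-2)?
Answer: 753429977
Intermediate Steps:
g(H) = 4 (g(H) = 2 - (-2) = 2 - 1*(-2) = 2 + 2 = 4)
v(l, m) = 4*m
(v(-62, 76) + 32653)*(Q(194) + 22667) = (4*76 + 32653)*(194 + 22667) = (304 + 32653)*22861 = 32957*22861 = 753429977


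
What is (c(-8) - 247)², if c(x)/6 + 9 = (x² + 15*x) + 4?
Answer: 375769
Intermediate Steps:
c(x) = -30 + 6*x² + 90*x (c(x) = -54 + 6*((x² + 15*x) + 4) = -54 + 6*(4 + x² + 15*x) = -54 + (24 + 6*x² + 90*x) = -30 + 6*x² + 90*x)
(c(-8) - 247)² = ((-30 + 6*(-8)² + 90*(-8)) - 247)² = ((-30 + 6*64 - 720) - 247)² = ((-30 + 384 - 720) - 247)² = (-366 - 247)² = (-613)² = 375769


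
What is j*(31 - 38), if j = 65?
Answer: -455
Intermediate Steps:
j*(31 - 38) = 65*(31 - 38) = 65*(-7) = -455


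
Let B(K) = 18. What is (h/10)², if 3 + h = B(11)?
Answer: 9/4 ≈ 2.2500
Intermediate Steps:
h = 15 (h = -3 + 18 = 15)
(h/10)² = (15/10)² = (15*(⅒))² = (3/2)² = 9/4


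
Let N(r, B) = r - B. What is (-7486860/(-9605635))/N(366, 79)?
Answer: 1497372/551363449 ≈ 0.0027158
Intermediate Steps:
(-7486860/(-9605635))/N(366, 79) = (-7486860/(-9605635))/(366 - 1*79) = (-7486860*(-1/9605635))/(366 - 79) = (1497372/1921127)/287 = (1497372/1921127)*(1/287) = 1497372/551363449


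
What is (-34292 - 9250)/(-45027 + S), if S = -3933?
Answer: 2419/2720 ≈ 0.88934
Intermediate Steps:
(-34292 - 9250)/(-45027 + S) = (-34292 - 9250)/(-45027 - 3933) = -43542/(-48960) = -43542*(-1/48960) = 2419/2720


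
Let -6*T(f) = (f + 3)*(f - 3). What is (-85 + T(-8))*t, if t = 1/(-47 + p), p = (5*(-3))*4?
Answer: 565/642 ≈ 0.88006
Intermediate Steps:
p = -60 (p = -15*4 = -60)
T(f) = -(-3 + f)*(3 + f)/6 (T(f) = -(f + 3)*(f - 3)/6 = -(3 + f)*(-3 + f)/6 = -(-3 + f)*(3 + f)/6)
t = -1/107 (t = 1/(-47 - 60) = 1/(-107) = -1/107 ≈ -0.0093458)
(-85 + T(-8))*t = (-85 + (3/2 - ⅙*(-8)²))*(-1/107) = (-85 + (3/2 - ⅙*64))*(-1/107) = (-85 + (3/2 - 32/3))*(-1/107) = (-85 - 55/6)*(-1/107) = -565/6*(-1/107) = 565/642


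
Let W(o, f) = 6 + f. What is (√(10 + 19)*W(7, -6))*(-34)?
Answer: 0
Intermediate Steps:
(√(10 + 19)*W(7, -6))*(-34) = (√(10 + 19)*(6 - 6))*(-34) = (√29*0)*(-34) = 0*(-34) = 0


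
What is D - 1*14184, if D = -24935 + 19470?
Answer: -19649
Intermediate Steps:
D = -5465
D - 1*14184 = -5465 - 1*14184 = -5465 - 14184 = -19649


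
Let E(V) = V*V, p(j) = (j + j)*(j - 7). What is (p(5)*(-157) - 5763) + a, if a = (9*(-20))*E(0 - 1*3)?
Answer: -4243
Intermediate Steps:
p(j) = 2*j*(-7 + j) (p(j) = (2*j)*(-7 + j) = 2*j*(-7 + j))
E(V) = V²
a = -1620 (a = (9*(-20))*(0 - 1*3)² = -180*(0 - 3)² = -180*(-3)² = -180*9 = -1620)
(p(5)*(-157) - 5763) + a = ((2*5*(-7 + 5))*(-157) - 5763) - 1620 = ((2*5*(-2))*(-157) - 5763) - 1620 = (-20*(-157) - 5763) - 1620 = (3140 - 5763) - 1620 = -2623 - 1620 = -4243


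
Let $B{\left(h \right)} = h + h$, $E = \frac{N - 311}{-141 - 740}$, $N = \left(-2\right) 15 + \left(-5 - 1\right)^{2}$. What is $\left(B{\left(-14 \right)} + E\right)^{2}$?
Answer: $\frac{593555769}{776161} \approx 764.73$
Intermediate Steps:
$N = 6$ ($N = -30 + \left(-6\right)^{2} = -30 + 36 = 6$)
$E = \frac{305}{881}$ ($E = \frac{6 - 311}{-141 - 740} = - \frac{305}{-881} = \left(-305\right) \left(- \frac{1}{881}\right) = \frac{305}{881} \approx 0.3462$)
$B{\left(h \right)} = 2 h$
$\left(B{\left(-14 \right)} + E\right)^{2} = \left(2 \left(-14\right) + \frac{305}{881}\right)^{2} = \left(-28 + \frac{305}{881}\right)^{2} = \left(- \frac{24363}{881}\right)^{2} = \frac{593555769}{776161}$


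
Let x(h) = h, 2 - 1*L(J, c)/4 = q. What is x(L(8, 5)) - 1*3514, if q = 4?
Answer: -3522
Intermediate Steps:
L(J, c) = -8 (L(J, c) = 8 - 4*4 = 8 - 16 = -8)
x(L(8, 5)) - 1*3514 = -8 - 1*3514 = -8 - 3514 = -3522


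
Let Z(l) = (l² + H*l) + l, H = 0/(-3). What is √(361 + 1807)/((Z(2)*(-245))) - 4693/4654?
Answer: -361/358 - √542/735 ≈ -1.0401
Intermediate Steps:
H = 0 (H = 0*(-⅓) = 0)
Z(l) = l + l² (Z(l) = (l² + 0*l) + l = (l² + 0) + l = l² + l = l + l²)
√(361 + 1807)/((Z(2)*(-245))) - 4693/4654 = √(361 + 1807)/(((2*(1 + 2))*(-245))) - 4693/4654 = √2168/(((2*3)*(-245))) - 4693*1/4654 = (2*√542)/((6*(-245))) - 361/358 = (2*√542)/(-1470) - 361/358 = (2*√542)*(-1/1470) - 361/358 = -√542/735 - 361/358 = -361/358 - √542/735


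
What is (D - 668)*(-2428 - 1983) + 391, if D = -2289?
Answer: 13043718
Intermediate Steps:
(D - 668)*(-2428 - 1983) + 391 = (-2289 - 668)*(-2428 - 1983) + 391 = -2957*(-4411) + 391 = 13043327 + 391 = 13043718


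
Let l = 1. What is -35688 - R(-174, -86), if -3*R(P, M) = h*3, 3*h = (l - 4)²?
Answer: -35685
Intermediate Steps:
h = 3 (h = (1 - 4)²/3 = (⅓)*(-3)² = (⅓)*9 = 3)
R(P, M) = -3
-35688 - R(-174, -86) = -35688 - 1*(-3) = -35688 + 3 = -35685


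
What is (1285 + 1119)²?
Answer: 5779216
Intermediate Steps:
(1285 + 1119)² = 2404² = 5779216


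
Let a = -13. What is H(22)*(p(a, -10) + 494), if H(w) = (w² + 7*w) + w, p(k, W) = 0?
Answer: 326040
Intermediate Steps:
H(w) = w² + 8*w
H(22)*(p(a, -10) + 494) = (22*(8 + 22))*(0 + 494) = (22*30)*494 = 660*494 = 326040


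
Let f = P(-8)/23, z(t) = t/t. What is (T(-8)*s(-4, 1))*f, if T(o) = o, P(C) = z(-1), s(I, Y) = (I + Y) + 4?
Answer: -8/23 ≈ -0.34783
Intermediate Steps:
s(I, Y) = 4 + I + Y
z(t) = 1
P(C) = 1
f = 1/23 ≈ 0.043478
(T(-8)*s(-4, 1))*f = -8*(4 - 4 + 1)*(1/23) = -8*1*(1/23) = -8*1/23 = -8/23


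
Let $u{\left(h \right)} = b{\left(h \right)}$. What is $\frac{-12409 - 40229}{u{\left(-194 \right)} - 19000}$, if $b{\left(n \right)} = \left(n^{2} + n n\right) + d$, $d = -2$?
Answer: $- \frac{26319}{28135} \approx -0.93545$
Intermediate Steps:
$b{\left(n \right)} = -2 + 2 n^{2}$ ($b{\left(n \right)} = \left(n^{2} + n n\right) - 2 = \left(n^{2} + n^{2}\right) - 2 = 2 n^{2} - 2 = -2 + 2 n^{2}$)
$u{\left(h \right)} = -2 + 2 h^{2}$
$\frac{-12409 - 40229}{u{\left(-194 \right)} - 19000} = \frac{-12409 - 40229}{\left(-2 + 2 \left(-194\right)^{2}\right) - 19000} = - \frac{52638}{\left(-2 + 2 \cdot 37636\right) - 19000} = - \frac{52638}{\left(-2 + 75272\right) - 19000} = - \frac{52638}{75270 - 19000} = - \frac{52638}{56270} = \left(-52638\right) \frac{1}{56270} = - \frac{26319}{28135}$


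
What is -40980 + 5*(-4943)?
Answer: -65695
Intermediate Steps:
-40980 + 5*(-4943) = -40980 - 24715 = -65695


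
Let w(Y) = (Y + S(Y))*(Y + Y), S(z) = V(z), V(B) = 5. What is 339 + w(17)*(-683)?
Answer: -510545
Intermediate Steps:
S(z) = 5
w(Y) = 2*Y*(5 + Y) (w(Y) = (Y + 5)*(Y + Y) = (5 + Y)*(2*Y) = 2*Y*(5 + Y))
339 + w(17)*(-683) = 339 + (2*17*(5 + 17))*(-683) = 339 + (2*17*22)*(-683) = 339 + 748*(-683) = 339 - 510884 = -510545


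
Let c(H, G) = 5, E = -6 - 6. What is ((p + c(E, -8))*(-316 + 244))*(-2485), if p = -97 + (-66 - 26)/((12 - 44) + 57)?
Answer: -85595328/5 ≈ -1.7119e+7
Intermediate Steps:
E = -12
p = -2517/25 (p = -97 - 92/(-32 + 57) = -97 - 92/25 = -2517/25 ≈ -100.68)
((p + c(E, -8))*(-316 + 244))*(-2485) = ((-2517/25 + 5)*(-316 + 244))*(-2485) = -2392/25*(-72)*(-2485) = (172224/25)*(-2485) = -85595328/5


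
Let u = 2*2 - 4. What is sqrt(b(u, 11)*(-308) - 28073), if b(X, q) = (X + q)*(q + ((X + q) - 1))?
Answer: I*sqrt(99221) ≈ 314.99*I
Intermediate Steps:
u = 0 (u = 4 - 4 = 0)
b(X, q) = (X + q)*(-1 + X + 2*q) (b(X, q) = (X + q)*(q + (-1 + X + q)) = (X + q)*(-1 + X + 2*q))
sqrt(b(u, 11)*(-308) - 28073) = sqrt((0**2 - 1*0 - 1*11 + 2*11**2 + 3*0*11)*(-308) - 28073) = sqrt((0 + 0 - 11 + 2*121 + 0)*(-308) - 28073) = sqrt((0 + 0 - 11 + 242 + 0)*(-308) - 28073) = sqrt(231*(-308) - 28073) = sqrt(-71148 - 28073) = sqrt(-99221) = I*sqrt(99221)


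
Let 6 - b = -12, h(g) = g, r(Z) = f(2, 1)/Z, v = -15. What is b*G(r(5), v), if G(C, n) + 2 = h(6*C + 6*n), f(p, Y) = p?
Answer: -8064/5 ≈ -1612.8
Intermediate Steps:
r(Z) = 2/Z
G(C, n) = -2 + 6*C + 6*n (G(C, n) = -2 + (6*C + 6*n) = -2 + 6*C + 6*n)
b = 18 (b = 6 - 1*(-12) = 6 + 12 = 18)
b*G(r(5), v) = 18*(-2 + 6*(2/5) + 6*(-15)) = 18*(-2 + 6*(2*(⅕)) - 90) = 18*(-2 + 6*(⅖) - 90) = 18*(-2 + 12/5 - 90) = 18*(-448/5) = -8064/5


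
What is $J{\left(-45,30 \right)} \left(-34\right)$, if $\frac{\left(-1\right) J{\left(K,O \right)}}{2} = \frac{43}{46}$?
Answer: $\frac{1462}{23} \approx 63.565$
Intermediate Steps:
$J{\left(K,O \right)} = - \frac{43}{23}$ ($J{\left(K,O \right)} = - 2 \cdot \frac{43}{46} = - 2 \cdot 43 \cdot \frac{1}{46} = \left(-2\right) \frac{43}{46} = - \frac{43}{23}$)
$J{\left(-45,30 \right)} \left(-34\right) = \left(- \frac{43}{23}\right) \left(-34\right) = \frac{1462}{23}$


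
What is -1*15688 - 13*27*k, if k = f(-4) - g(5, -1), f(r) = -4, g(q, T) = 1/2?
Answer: -28217/2 ≈ -14109.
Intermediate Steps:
g(q, T) = 1/2
k = -9/2 (k = -4 - 1*1/2 = -4 - 1/2 = -9/2 ≈ -4.5000)
-1*15688 - 13*27*k = -1*15688 - 13*27*(-9)/2 = -15688 - 351*(-9)/2 = -15688 - 1*(-3159/2) = -15688 + 3159/2 = -28217/2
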